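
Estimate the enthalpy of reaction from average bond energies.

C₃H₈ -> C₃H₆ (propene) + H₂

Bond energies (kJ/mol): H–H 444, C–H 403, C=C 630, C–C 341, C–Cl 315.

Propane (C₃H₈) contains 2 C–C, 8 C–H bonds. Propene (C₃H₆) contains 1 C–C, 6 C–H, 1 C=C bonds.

Bonds broken (reactants):
  C–C: 2 × 341 = 682
  C–H: 8 × 403 = 3224
  Σ(broken) = 3906 kJ
Bonds formed (products):
  C–C: 1 × 341 = 341
  C–H: 6 × 403 = 2418
  C=C: 1 × 630 = 630
  H–H: 1 × 444 = 444
  Σ(formed) = 3833 kJ
ΔH = Σ(broken) − Σ(formed) = 3906 − 3833 = +73 kJ

ΔH ≈ +73 kJ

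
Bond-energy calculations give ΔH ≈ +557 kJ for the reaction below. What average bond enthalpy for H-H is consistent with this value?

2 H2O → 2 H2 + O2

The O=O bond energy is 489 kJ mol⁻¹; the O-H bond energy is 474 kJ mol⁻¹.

D(H-H) ≈ 425 kJ/mol

Let D be the H-H bond energy.
Σ(broken) = 4×474 = 1896
Σ(formed) = 2×D + 1×489 = 489 + 2D
ΔH = Σ(broken) − Σ(formed) = (1896) − (489 + 2D) = +1407 − 2D
Setting this equal to +557 kJ gives 2D = 850, so D = 425 kJ/mol.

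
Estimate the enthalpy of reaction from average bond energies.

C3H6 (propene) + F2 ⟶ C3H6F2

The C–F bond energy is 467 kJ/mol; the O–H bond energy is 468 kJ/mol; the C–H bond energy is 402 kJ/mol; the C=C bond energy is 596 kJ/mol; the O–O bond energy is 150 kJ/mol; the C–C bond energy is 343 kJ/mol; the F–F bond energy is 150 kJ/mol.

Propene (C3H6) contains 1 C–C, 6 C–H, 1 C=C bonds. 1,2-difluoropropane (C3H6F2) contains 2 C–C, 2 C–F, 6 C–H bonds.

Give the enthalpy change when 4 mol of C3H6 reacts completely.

ΔH = −2124 kJ

Bonds broken (reactants):
  C–C: 1 × 343 = 343
  C–H: 6 × 402 = 2412
  C=C: 1 × 596 = 596
  F–F: 1 × 150 = 150
  Σ(broken) = 3501 kJ
Bonds formed (products):
  C–C: 2 × 343 = 686
  C–F: 2 × 467 = 934
  C–H: 6 × 402 = 2412
  Σ(formed) = 4032 kJ
ΔH = Σ(broken) − Σ(formed) = 3501 − 4032 = −531 kJ
For 4× the reaction as written: 4 × (−531) = −2124 kJ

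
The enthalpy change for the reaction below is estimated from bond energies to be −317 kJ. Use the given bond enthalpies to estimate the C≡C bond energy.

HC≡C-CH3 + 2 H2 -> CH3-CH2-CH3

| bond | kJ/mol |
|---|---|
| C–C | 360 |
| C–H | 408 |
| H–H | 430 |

Let D be the C≡C bond energy.
Σ(broken) = 1×D + 1×360 + 4×408 + 2×430 = 2852 + D
Σ(formed) = 2×360 + 8×408 = 3984
ΔH = Σ(broken) − Σ(formed) = (2852 + D) − (3984) = −1132 + D
Setting this equal to −317 kJ gives D = 815 kJ/mol.

D(C≡C) ≈ 815 kJ/mol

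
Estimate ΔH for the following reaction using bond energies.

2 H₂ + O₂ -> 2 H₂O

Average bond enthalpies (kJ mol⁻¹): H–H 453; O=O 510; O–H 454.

ΔH ≈ −400 kJ

Bonds broken (reactants):
  H–H: 2 × 453 = 906
  O=O: 1 × 510 = 510
  Σ(broken) = 1416 kJ
Bonds formed (products):
  O–H: 4 × 454 = 1816
  Σ(formed) = 1816 kJ
ΔH = Σ(broken) − Σ(formed) = 1416 − 1816 = −400 kJ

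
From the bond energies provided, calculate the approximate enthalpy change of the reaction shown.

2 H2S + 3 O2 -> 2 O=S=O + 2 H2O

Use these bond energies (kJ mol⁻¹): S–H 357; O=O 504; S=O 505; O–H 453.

Bonds broken (reactants):
  O=O: 3 × 504 = 1512
  S–H: 4 × 357 = 1428
  Σ(broken) = 2940 kJ
Bonds formed (products):
  O–H: 4 × 453 = 1812
  S=O: 4 × 505 = 2020
  Σ(formed) = 3832 kJ
ΔH = Σ(broken) − Σ(formed) = 2940 − 3832 = −892 kJ

ΔH ≈ −892 kJ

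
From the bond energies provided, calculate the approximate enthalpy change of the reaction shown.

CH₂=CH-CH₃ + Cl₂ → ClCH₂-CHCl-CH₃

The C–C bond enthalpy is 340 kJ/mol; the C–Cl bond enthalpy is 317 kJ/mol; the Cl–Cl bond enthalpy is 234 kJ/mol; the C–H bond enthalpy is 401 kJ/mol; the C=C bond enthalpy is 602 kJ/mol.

Bonds broken (reactants):
  C–C: 1 × 340 = 340
  C–H: 6 × 401 = 2406
  C=C: 1 × 602 = 602
  Cl–Cl: 1 × 234 = 234
  Σ(broken) = 3582 kJ
Bonds formed (products):
  C–C: 2 × 340 = 680
  C–Cl: 2 × 317 = 634
  C–H: 6 × 401 = 2406
  Σ(formed) = 3720 kJ
ΔH = Σ(broken) − Σ(formed) = 3582 − 3720 = −138 kJ

ΔH ≈ −138 kJ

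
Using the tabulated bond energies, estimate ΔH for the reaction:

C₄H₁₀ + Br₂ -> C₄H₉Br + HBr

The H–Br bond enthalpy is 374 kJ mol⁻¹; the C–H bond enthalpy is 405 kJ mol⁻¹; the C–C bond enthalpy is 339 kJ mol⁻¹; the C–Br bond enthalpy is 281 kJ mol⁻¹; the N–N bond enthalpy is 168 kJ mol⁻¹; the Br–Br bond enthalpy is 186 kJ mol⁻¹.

Bonds broken (reactants):
  Br–Br: 1 × 186 = 186
  C–C: 3 × 339 = 1017
  C–H: 10 × 405 = 4050
  Σ(broken) = 5253 kJ
Bonds formed (products):
  C–Br: 1 × 281 = 281
  C–C: 3 × 339 = 1017
  C–H: 9 × 405 = 3645
  H–Br: 1 × 374 = 374
  Σ(formed) = 5317 kJ
ΔH = Σ(broken) − Σ(formed) = 5253 − 5317 = −64 kJ

ΔH ≈ −64 kJ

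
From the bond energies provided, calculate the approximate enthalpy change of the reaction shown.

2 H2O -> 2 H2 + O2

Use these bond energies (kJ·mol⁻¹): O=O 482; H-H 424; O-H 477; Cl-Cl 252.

ΔH ≈ +578 kJ

Bonds broken (reactants):
  O-H: 4 × 477 = 1908
  Σ(broken) = 1908 kJ
Bonds formed (products):
  H-H: 2 × 424 = 848
  O=O: 1 × 482 = 482
  Σ(formed) = 1330 kJ
ΔH = Σ(broken) − Σ(formed) = 1908 − 1330 = +578 kJ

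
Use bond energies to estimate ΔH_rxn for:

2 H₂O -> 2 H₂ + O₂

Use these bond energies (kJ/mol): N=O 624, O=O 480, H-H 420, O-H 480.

ΔH ≈ +600 kJ

Bonds broken (reactants):
  O-H: 4 × 480 = 1920
  Σ(broken) = 1920 kJ
Bonds formed (products):
  H-H: 2 × 420 = 840
  O=O: 1 × 480 = 480
  Σ(formed) = 1320 kJ
ΔH = Σ(broken) − Σ(formed) = 1920 − 1320 = +600 kJ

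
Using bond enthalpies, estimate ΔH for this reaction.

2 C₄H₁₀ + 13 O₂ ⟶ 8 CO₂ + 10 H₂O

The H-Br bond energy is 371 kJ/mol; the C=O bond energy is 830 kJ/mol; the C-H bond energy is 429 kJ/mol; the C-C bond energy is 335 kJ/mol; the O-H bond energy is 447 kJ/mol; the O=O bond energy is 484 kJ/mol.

Bonds broken (reactants):
  C-C: 6 × 335 = 2010
  C-H: 20 × 429 = 8580
  O=O: 13 × 484 = 6292
  Σ(broken) = 16882 kJ
Bonds formed (products):
  C=O: 16 × 830 = 13280
  O-H: 20 × 447 = 8940
  Σ(formed) = 22220 kJ
ΔH = Σ(broken) − Σ(formed) = 16882 − 22220 = −5338 kJ

ΔH ≈ −5338 kJ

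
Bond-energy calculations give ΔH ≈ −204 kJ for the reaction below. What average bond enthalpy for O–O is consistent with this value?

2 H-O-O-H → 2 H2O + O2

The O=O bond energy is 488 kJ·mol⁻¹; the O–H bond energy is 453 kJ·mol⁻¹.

Let D be the O–O bond energy.
Σ(broken) = 4×453 + 2×D = 1812 + 2D
Σ(formed) = 4×453 + 1×488 = 2300
ΔH = Σ(broken) − Σ(formed) = (1812 + 2D) − (2300) = −488 + 2D
Setting this equal to −204 kJ gives 2D = 284, so D = 142 kJ/mol.

D(O–O) ≈ 142 kJ/mol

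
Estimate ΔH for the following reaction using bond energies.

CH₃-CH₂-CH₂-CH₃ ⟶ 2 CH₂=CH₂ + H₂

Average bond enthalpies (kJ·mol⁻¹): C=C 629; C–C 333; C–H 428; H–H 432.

ΔH ≈ +165 kJ

Bonds broken (reactants):
  C–C: 3 × 333 = 999
  C–H: 10 × 428 = 4280
  Σ(broken) = 5279 kJ
Bonds formed (products):
  C–H: 8 × 428 = 3424
  C=C: 2 × 629 = 1258
  H–H: 1 × 432 = 432
  Σ(formed) = 5114 kJ
ΔH = Σ(broken) − Σ(formed) = 5279 − 5114 = +165 kJ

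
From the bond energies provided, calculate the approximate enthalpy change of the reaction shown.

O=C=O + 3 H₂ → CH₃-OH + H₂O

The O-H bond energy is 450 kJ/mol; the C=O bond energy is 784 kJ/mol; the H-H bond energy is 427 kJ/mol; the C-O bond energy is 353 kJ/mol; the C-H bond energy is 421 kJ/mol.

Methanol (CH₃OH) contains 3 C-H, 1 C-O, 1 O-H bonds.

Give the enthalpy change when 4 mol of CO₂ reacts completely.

ΔH = −468 kJ

Bonds broken (reactants):
  C=O: 2 × 784 = 1568
  H-H: 3 × 427 = 1281
  Σ(broken) = 2849 kJ
Bonds formed (products):
  C-H: 3 × 421 = 1263
  C-O: 1 × 353 = 353
  O-H: 3 × 450 = 1350
  Σ(formed) = 2966 kJ
ΔH = Σ(broken) − Σ(formed) = 2849 − 2966 = −117 kJ
For 4× the reaction as written: 4 × (−117) = −468 kJ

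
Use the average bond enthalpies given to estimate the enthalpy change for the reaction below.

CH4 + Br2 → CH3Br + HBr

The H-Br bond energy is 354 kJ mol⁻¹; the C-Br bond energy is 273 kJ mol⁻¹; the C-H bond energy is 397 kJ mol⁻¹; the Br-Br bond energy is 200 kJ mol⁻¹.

ΔH ≈ −30 kJ

Bonds broken (reactants):
  Br-Br: 1 × 200 = 200
  C-H: 4 × 397 = 1588
  Σ(broken) = 1788 kJ
Bonds formed (products):
  C-Br: 1 × 273 = 273
  C-H: 3 × 397 = 1191
  H-Br: 1 × 354 = 354
  Σ(formed) = 1818 kJ
ΔH = Σ(broken) − Σ(formed) = 1788 − 1818 = −30 kJ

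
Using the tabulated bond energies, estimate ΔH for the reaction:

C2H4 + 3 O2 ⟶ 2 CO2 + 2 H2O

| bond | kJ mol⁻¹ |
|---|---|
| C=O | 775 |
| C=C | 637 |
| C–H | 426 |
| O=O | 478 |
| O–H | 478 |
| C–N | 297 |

ΔH ≈ −1237 kJ

Bonds broken (reactants):
  C–H: 4 × 426 = 1704
  C=C: 1 × 637 = 637
  O=O: 3 × 478 = 1434
  Σ(broken) = 3775 kJ
Bonds formed (products):
  C=O: 4 × 775 = 3100
  O–H: 4 × 478 = 1912
  Σ(formed) = 5012 kJ
ΔH = Σ(broken) − Σ(formed) = 3775 − 5012 = −1237 kJ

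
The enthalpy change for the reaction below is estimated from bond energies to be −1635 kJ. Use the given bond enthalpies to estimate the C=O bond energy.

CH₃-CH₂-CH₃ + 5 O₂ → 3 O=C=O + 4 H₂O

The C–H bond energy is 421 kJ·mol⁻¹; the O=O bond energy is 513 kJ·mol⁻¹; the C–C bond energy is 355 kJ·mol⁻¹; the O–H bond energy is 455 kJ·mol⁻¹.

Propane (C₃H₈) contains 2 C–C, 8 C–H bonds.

Let D be the C=O bond energy.
Σ(broken) = 2×355 + 8×421 + 5×513 = 6643
Σ(formed) = 6×D + 8×455 = 3640 + 6D
ΔH = Σ(broken) − Σ(formed) = (6643) − (3640 + 6D) = +3003 − 6D
Setting this equal to −1635 kJ gives 6D = 4638, so D = 773 kJ/mol.

D(C=O) ≈ 773 kJ/mol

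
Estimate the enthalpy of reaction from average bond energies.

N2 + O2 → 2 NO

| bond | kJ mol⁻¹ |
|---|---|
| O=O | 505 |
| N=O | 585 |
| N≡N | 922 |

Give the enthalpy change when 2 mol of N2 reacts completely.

Bonds broken (reactants):
  N≡N: 1 × 922 = 922
  O=O: 1 × 505 = 505
  Σ(broken) = 1427 kJ
Bonds formed (products):
  N=O: 2 × 585 = 1170
  Σ(formed) = 1170 kJ
ΔH = Σ(broken) − Σ(formed) = 1427 − 1170 = +257 kJ
For 2× the reaction as written: 2 × (+257) = +514 kJ

ΔH = +514 kJ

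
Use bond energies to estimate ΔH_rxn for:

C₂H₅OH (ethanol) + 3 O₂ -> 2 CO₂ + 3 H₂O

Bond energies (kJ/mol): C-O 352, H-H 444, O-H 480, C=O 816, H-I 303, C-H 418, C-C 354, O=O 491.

ΔH ≈ −1395 kJ

Bonds broken (reactants):
  C-C: 1 × 354 = 354
  C-H: 5 × 418 = 2090
  C-O: 1 × 352 = 352
  O-H: 1 × 480 = 480
  O=O: 3 × 491 = 1473
  Σ(broken) = 4749 kJ
Bonds formed (products):
  C=O: 4 × 816 = 3264
  O-H: 6 × 480 = 2880
  Σ(formed) = 6144 kJ
ΔH = Σ(broken) − Σ(formed) = 4749 − 6144 = −1395 kJ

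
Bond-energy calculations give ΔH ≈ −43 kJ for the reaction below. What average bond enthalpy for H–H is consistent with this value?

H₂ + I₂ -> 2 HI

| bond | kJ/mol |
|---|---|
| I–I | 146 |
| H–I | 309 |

D(H–H) ≈ 429 kJ/mol

Let D be the H–H bond energy.
Σ(broken) = 1×D + 1×146 = 146 + D
Σ(formed) = 2×309 = 618
ΔH = Σ(broken) − Σ(formed) = (146 + D) − (618) = −472 + D
Setting this equal to −43 kJ gives D = 429 kJ/mol.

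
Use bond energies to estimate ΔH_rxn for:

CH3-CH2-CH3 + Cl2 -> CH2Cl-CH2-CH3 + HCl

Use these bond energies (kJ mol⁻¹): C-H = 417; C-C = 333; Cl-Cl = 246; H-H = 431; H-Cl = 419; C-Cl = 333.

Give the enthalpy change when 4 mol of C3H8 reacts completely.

ΔH = −356 kJ

Bonds broken (reactants):
  C-C: 2 × 333 = 666
  C-H: 8 × 417 = 3336
  Cl-Cl: 1 × 246 = 246
  Σ(broken) = 4248 kJ
Bonds formed (products):
  C-C: 2 × 333 = 666
  C-Cl: 1 × 333 = 333
  C-H: 7 × 417 = 2919
  H-Cl: 1 × 419 = 419
  Σ(formed) = 4337 kJ
ΔH = Σ(broken) − Σ(formed) = 4248 − 4337 = −89 kJ
For 4× the reaction as written: 4 × (−89) = −356 kJ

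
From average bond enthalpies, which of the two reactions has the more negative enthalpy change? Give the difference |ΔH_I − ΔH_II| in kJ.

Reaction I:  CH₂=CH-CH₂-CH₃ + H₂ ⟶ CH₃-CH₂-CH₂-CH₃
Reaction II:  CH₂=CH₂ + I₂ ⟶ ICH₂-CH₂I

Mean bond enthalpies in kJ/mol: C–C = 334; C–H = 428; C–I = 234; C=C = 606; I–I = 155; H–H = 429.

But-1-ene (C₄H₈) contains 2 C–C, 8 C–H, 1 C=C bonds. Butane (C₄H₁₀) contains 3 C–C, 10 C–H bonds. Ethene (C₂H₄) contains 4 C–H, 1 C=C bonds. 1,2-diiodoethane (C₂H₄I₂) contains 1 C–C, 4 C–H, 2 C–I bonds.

Reaction I, by 114 kJ

Reaction I:
  Bonds broken (reactants):
    C–C: 2 × 334 = 668
    C–H: 8 × 428 = 3424
    C=C: 1 × 606 = 606
    H–H: 1 × 429 = 429
    Σ(broken) = 5127 kJ
  Bonds formed (products):
    C–C: 3 × 334 = 1002
    C–H: 10 × 428 = 4280
    Σ(formed) = 5282 kJ
  ΔH_I = 5127 − 5282 = −155 kJ
Reaction II:
  Bonds broken (reactants):
    C–H: 4 × 428 = 1712
    C=C: 1 × 606 = 606
    I–I: 1 × 155 = 155
    Σ(broken) = 2473 kJ
  Bonds formed (products):
    C–C: 1 × 334 = 334
    C–H: 4 × 428 = 1712
    C–I: 2 × 234 = 468
    Σ(formed) = 2514 kJ
  ΔH_II = 2473 − 2514 = −41 kJ
ΔH_I − ΔH_II = −114 kJ, so reaction I has the more negative ΔH; |ΔH_I − ΔH_II| = 114 kJ.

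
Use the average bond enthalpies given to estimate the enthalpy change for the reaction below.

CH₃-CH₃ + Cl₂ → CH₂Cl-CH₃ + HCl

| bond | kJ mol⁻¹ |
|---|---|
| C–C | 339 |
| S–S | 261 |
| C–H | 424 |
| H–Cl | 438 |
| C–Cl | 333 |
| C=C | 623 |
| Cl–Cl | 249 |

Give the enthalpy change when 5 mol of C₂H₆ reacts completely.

ΔH = −490 kJ

Bonds broken (reactants):
  C–C: 1 × 339 = 339
  C–H: 6 × 424 = 2544
  Cl–Cl: 1 × 249 = 249
  Σ(broken) = 3132 kJ
Bonds formed (products):
  C–C: 1 × 339 = 339
  C–Cl: 1 × 333 = 333
  C–H: 5 × 424 = 2120
  H–Cl: 1 × 438 = 438
  Σ(formed) = 3230 kJ
ΔH = Σ(broken) − Σ(formed) = 3132 − 3230 = −98 kJ
For 5× the reaction as written: 5 × (−98) = −490 kJ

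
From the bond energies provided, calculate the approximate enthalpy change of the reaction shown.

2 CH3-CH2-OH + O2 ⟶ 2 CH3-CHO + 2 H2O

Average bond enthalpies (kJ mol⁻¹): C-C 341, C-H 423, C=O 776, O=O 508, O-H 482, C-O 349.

ΔH ≈ −464 kJ

Bonds broken (reactants):
  C-C: 2 × 341 = 682
  C-H: 10 × 423 = 4230
  C-O: 2 × 349 = 698
  O-H: 2 × 482 = 964
  O=O: 1 × 508 = 508
  Σ(broken) = 7082 kJ
Bonds formed (products):
  C-C: 2 × 341 = 682
  C-H: 8 × 423 = 3384
  C=O: 2 × 776 = 1552
  O-H: 4 × 482 = 1928
  Σ(formed) = 7546 kJ
ΔH = Σ(broken) − Σ(formed) = 7082 − 7546 = −464 kJ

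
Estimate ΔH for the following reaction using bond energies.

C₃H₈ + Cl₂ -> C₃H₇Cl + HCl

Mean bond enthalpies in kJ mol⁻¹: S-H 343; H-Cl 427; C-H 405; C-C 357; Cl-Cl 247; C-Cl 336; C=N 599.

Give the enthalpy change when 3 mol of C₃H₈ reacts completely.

Bonds broken (reactants):
  C-C: 2 × 357 = 714
  C-H: 8 × 405 = 3240
  Cl-Cl: 1 × 247 = 247
  Σ(broken) = 4201 kJ
Bonds formed (products):
  C-C: 2 × 357 = 714
  C-Cl: 1 × 336 = 336
  C-H: 7 × 405 = 2835
  H-Cl: 1 × 427 = 427
  Σ(formed) = 4312 kJ
ΔH = Σ(broken) − Σ(formed) = 4201 − 4312 = −111 kJ
For 3× the reaction as written: 3 × (−111) = −333 kJ

ΔH = −333 kJ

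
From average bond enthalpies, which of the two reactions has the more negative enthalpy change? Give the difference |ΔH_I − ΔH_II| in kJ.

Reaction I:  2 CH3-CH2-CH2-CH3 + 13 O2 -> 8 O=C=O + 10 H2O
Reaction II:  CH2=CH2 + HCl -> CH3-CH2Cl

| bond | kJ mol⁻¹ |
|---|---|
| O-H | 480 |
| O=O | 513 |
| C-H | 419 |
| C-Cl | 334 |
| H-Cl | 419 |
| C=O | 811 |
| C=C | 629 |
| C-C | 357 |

Reaction I, by 5323 kJ

Reaction I:
  Bonds broken (reactants):
    C-C: 6 × 357 = 2142
    C-H: 20 × 419 = 8380
    O=O: 13 × 513 = 6669
    Σ(broken) = 17191 kJ
  Bonds formed (products):
    C=O: 16 × 811 = 12976
    O-H: 20 × 480 = 9600
    Σ(formed) = 22576 kJ
  ΔH_I = 17191 − 22576 = −5385 kJ
Reaction II:
  Bonds broken (reactants):
    C-H: 4 × 419 = 1676
    C=C: 1 × 629 = 629
    H-Cl: 1 × 419 = 419
    Σ(broken) = 2724 kJ
  Bonds formed (products):
    C-C: 1 × 357 = 357
    C-Cl: 1 × 334 = 334
    C-H: 5 × 419 = 2095
    Σ(formed) = 2786 kJ
  ΔH_II = 2724 − 2786 = −62 kJ
ΔH_I − ΔH_II = −5323 kJ, so reaction I has the more negative ΔH; |ΔH_I − ΔH_II| = 5323 kJ.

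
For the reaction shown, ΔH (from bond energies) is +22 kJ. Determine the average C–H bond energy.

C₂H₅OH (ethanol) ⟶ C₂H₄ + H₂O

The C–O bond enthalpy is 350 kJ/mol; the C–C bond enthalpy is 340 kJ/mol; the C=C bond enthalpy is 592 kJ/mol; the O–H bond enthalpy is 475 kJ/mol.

Let D be the C–H bond energy.
Σ(broken) = 1×340 + 5×D + 1×350 + 1×475 = 1165 + 5D
Σ(formed) = 4×D + 1×592 + 2×475 = 1542 + 4D
ΔH = Σ(broken) − Σ(formed) = (1165 + 5D) − (1542 + 4D) = −377 + D
Setting this equal to +22 kJ gives D = 399 kJ/mol.

D(C–H) ≈ 399 kJ/mol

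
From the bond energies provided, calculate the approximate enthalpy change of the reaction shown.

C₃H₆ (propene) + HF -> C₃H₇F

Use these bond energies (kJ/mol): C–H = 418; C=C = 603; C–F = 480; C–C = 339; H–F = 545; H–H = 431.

ΔH ≈ −89 kJ

Bonds broken (reactants):
  C–C: 1 × 339 = 339
  C–H: 6 × 418 = 2508
  C=C: 1 × 603 = 603
  H–F: 1 × 545 = 545
  Σ(broken) = 3995 kJ
Bonds formed (products):
  C–C: 2 × 339 = 678
  C–F: 1 × 480 = 480
  C–H: 7 × 418 = 2926
  Σ(formed) = 4084 kJ
ΔH = Σ(broken) − Σ(formed) = 3995 − 4084 = −89 kJ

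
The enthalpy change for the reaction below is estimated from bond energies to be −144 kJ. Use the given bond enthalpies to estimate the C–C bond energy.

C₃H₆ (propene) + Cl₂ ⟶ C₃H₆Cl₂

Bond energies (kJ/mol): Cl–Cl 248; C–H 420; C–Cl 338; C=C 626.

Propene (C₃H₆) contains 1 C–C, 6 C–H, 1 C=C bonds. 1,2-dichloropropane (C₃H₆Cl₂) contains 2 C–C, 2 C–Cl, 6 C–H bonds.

Let D be the C–C bond energy.
Σ(broken) = 1×D + 6×420 + 1×626 + 1×248 = 3394 + D
Σ(formed) = 2×D + 2×338 + 6×420 = 3196 + 2D
ΔH = Σ(broken) − Σ(formed) = (3394 + D) − (3196 + 2D) = +198 − D
Setting this equal to −144 kJ gives D = 342 kJ/mol.

D(C–C) ≈ 342 kJ/mol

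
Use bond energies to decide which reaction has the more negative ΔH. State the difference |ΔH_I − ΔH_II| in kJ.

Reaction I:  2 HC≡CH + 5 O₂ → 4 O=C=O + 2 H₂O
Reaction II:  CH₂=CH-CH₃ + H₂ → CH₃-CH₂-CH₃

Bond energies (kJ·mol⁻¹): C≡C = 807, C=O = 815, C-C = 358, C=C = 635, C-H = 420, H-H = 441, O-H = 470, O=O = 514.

Reaction I, by 2414 kJ

Reaction I:
  Bonds broken (reactants):
    C≡C: 2 × 807 = 1614
    C-H: 4 × 420 = 1680
    O=O: 5 × 514 = 2570
    Σ(broken) = 5864 kJ
  Bonds formed (products):
    C=O: 8 × 815 = 6520
    O-H: 4 × 470 = 1880
    Σ(formed) = 8400 kJ
  ΔH_I = 5864 − 8400 = −2536 kJ
Reaction II:
  Bonds broken (reactants):
    C-C: 1 × 358 = 358
    C-H: 6 × 420 = 2520
    C=C: 1 × 635 = 635
    H-H: 1 × 441 = 441
    Σ(broken) = 3954 kJ
  Bonds formed (products):
    C-C: 2 × 358 = 716
    C-H: 8 × 420 = 3360
    Σ(formed) = 4076 kJ
  ΔH_II = 3954 − 4076 = −122 kJ
ΔH_I − ΔH_II = −2414 kJ, so reaction I has the more negative ΔH; |ΔH_I − ΔH_II| = 2414 kJ.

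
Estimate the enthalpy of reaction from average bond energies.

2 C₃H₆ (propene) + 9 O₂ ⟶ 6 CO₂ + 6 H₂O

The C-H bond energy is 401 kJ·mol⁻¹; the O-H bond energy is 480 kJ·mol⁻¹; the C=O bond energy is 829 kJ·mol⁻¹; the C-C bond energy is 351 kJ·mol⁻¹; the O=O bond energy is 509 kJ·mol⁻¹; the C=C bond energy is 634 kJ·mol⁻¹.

Bonds broken (reactants):
  C-C: 2 × 351 = 702
  C-H: 12 × 401 = 4812
  C=C: 2 × 634 = 1268
  O=O: 9 × 509 = 4581
  Σ(broken) = 11363 kJ
Bonds formed (products):
  C=O: 12 × 829 = 9948
  O-H: 12 × 480 = 5760
  Σ(formed) = 15708 kJ
ΔH = Σ(broken) − Σ(formed) = 11363 − 15708 = −4345 kJ

ΔH ≈ −4345 kJ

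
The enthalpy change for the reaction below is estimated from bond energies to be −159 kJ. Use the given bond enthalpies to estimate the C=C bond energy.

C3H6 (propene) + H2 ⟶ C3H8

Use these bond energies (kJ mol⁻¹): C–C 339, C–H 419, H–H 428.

Let D be the C=C bond energy.
Σ(broken) = 1×339 + 6×419 + 1×D + 1×428 = 3281 + D
Σ(formed) = 2×339 + 8×419 = 4030
ΔH = Σ(broken) − Σ(formed) = (3281 + D) − (4030) = −749 + D
Setting this equal to −159 kJ gives D = 590 kJ/mol.

D(C=C) ≈ 590 kJ/mol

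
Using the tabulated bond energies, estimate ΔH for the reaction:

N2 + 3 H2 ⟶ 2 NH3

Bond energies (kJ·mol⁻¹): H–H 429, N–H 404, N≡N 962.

ΔH ≈ −175 kJ

Bonds broken (reactants):
  H–H: 3 × 429 = 1287
  N≡N: 1 × 962 = 962
  Σ(broken) = 2249 kJ
Bonds formed (products):
  N–H: 6 × 404 = 2424
  Σ(formed) = 2424 kJ
ΔH = Σ(broken) − Σ(formed) = 2249 − 2424 = −175 kJ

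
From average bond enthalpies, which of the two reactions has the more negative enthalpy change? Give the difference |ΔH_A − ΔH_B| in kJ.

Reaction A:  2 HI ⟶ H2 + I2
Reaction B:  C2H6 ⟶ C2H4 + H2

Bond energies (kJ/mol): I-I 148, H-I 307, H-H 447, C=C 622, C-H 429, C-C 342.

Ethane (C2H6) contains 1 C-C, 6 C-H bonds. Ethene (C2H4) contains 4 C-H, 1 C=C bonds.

Reaction A:
  Bonds broken (reactants):
    H-I: 2 × 307 = 614
    Σ(broken) = 614 kJ
  Bonds formed (products):
    H-H: 1 × 447 = 447
    I-I: 1 × 148 = 148
    Σ(formed) = 595 kJ
  ΔH_A = 614 − 595 = +19 kJ
Reaction B:
  Bonds broken (reactants):
    C-C: 1 × 342 = 342
    C-H: 6 × 429 = 2574
    Σ(broken) = 2916 kJ
  Bonds formed (products):
    C-H: 4 × 429 = 1716
    C=C: 1 × 622 = 622
    H-H: 1 × 447 = 447
    Σ(formed) = 2785 kJ
  ΔH_B = 2916 − 2785 = +131 kJ
ΔH_A − ΔH_B = −112 kJ, so reaction A has the more negative ΔH; |ΔH_A − ΔH_B| = 112 kJ.

Reaction A, by 112 kJ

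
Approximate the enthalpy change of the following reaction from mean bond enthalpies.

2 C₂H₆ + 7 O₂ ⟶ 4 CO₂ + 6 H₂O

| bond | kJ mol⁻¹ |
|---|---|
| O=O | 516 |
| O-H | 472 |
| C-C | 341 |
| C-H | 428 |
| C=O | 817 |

Bonds broken (reactants):
  C-C: 2 × 341 = 682
  C-H: 12 × 428 = 5136
  O=O: 7 × 516 = 3612
  Σ(broken) = 9430 kJ
Bonds formed (products):
  C=O: 8 × 817 = 6536
  O-H: 12 × 472 = 5664
  Σ(formed) = 12200 kJ
ΔH = Σ(broken) − Σ(formed) = 9430 − 12200 = −2770 kJ

ΔH ≈ −2770 kJ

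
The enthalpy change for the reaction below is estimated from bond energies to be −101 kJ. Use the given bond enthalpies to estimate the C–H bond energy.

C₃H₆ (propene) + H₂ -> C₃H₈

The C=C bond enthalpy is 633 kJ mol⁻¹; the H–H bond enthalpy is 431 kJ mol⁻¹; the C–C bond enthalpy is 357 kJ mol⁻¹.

Let D be the C–H bond energy.
Σ(broken) = 1×357 + 6×D + 1×633 + 1×431 = 1421 + 6D
Σ(formed) = 2×357 + 8×D = 714 + 8D
ΔH = Σ(broken) − Σ(formed) = (1421 + 6D) − (714 + 8D) = +707 − 2D
Setting this equal to −101 kJ gives 2D = 808, so D = 404 kJ/mol.

D(C–H) ≈ 404 kJ/mol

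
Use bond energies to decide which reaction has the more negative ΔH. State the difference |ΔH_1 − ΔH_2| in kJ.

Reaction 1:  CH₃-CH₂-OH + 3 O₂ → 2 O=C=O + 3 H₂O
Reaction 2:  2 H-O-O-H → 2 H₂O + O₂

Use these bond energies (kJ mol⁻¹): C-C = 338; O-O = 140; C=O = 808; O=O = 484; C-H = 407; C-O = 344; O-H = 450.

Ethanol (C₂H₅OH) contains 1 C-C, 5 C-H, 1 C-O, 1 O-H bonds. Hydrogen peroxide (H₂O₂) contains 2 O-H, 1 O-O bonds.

Reaction 1, by 1109 kJ

Reaction 1:
  Bonds broken (reactants):
    C-C: 1 × 338 = 338
    C-H: 5 × 407 = 2035
    C-O: 1 × 344 = 344
    O-H: 1 × 450 = 450
    O=O: 3 × 484 = 1452
    Σ(broken) = 4619 kJ
  Bonds formed (products):
    C=O: 4 × 808 = 3232
    O-H: 6 × 450 = 2700
    Σ(formed) = 5932 kJ
  ΔH_1 = 4619 − 5932 = −1313 kJ
Reaction 2:
  Bonds broken (reactants):
    O-H: 4 × 450 = 1800
    O-O: 2 × 140 = 280
    Σ(broken) = 2080 kJ
  Bonds formed (products):
    O-H: 4 × 450 = 1800
    O=O: 1 × 484 = 484
    Σ(formed) = 2284 kJ
  ΔH_2 = 2080 − 2284 = −204 kJ
ΔH_1 − ΔH_2 = −1109 kJ, so reaction 1 has the more negative ΔH; |ΔH_1 − ΔH_2| = 1109 kJ.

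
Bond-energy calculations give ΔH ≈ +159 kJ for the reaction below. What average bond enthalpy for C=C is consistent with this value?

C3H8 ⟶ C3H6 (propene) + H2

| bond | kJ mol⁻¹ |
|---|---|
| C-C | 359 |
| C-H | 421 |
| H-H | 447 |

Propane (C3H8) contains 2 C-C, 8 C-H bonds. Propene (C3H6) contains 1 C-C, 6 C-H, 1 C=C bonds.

Let D be the C=C bond energy.
Σ(broken) = 2×359 + 8×421 = 4086
Σ(formed) = 1×359 + 6×421 + 1×D + 1×447 = 3332 + D
ΔH = Σ(broken) − Σ(formed) = (4086) − (3332 + D) = +754 − D
Setting this equal to +159 kJ gives D = 595 kJ/mol.

D(C=C) ≈ 595 kJ/mol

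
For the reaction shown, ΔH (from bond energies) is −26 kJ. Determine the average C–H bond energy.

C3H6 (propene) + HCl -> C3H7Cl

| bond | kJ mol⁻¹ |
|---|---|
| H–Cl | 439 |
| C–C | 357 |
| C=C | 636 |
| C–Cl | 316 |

D(C–H) ≈ 428 kJ/mol

Let D be the C–H bond energy.
Σ(broken) = 1×357 + 6×D + 1×636 + 1×439 = 1432 + 6D
Σ(formed) = 2×357 + 1×316 + 7×D = 1030 + 7D
ΔH = Σ(broken) − Σ(formed) = (1432 + 6D) − (1030 + 7D) = +402 − D
Setting this equal to −26 kJ gives D = 428 kJ/mol.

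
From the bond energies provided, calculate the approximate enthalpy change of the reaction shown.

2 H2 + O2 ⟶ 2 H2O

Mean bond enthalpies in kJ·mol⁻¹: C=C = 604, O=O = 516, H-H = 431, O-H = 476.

Bonds broken (reactants):
  H-H: 2 × 431 = 862
  O=O: 1 × 516 = 516
  Σ(broken) = 1378 kJ
Bonds formed (products):
  O-H: 4 × 476 = 1904
  Σ(formed) = 1904 kJ
ΔH = Σ(broken) − Σ(formed) = 1378 − 1904 = −526 kJ

ΔH ≈ −526 kJ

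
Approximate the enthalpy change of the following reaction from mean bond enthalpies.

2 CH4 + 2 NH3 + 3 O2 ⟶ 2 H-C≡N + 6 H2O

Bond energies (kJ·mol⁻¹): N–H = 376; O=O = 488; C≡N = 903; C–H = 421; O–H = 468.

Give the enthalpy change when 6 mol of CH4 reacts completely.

ΔH = −3528 kJ

Bonds broken (reactants):
  C–H: 8 × 421 = 3368
  N–H: 6 × 376 = 2256
  O=O: 3 × 488 = 1464
  Σ(broken) = 7088 kJ
Bonds formed (products):
  C≡N: 2 × 903 = 1806
  C–H: 2 × 421 = 842
  O–H: 12 × 468 = 5616
  Σ(formed) = 8264 kJ
ΔH = Σ(broken) − Σ(formed) = 7088 − 8264 = −1176 kJ
For 3× the reaction as written: 3 × (−1176) = −3528 kJ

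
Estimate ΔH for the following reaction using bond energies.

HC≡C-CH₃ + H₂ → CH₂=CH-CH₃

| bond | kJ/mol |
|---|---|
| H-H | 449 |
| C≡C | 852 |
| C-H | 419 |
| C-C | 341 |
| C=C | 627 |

Bonds broken (reactants):
  C≡C: 1 × 852 = 852
  C-C: 1 × 341 = 341
  C-H: 4 × 419 = 1676
  H-H: 1 × 449 = 449
  Σ(broken) = 3318 kJ
Bonds formed (products):
  C-C: 1 × 341 = 341
  C-H: 6 × 419 = 2514
  C=C: 1 × 627 = 627
  Σ(formed) = 3482 kJ
ΔH = Σ(broken) − Σ(formed) = 3318 − 3482 = −164 kJ

ΔH ≈ −164 kJ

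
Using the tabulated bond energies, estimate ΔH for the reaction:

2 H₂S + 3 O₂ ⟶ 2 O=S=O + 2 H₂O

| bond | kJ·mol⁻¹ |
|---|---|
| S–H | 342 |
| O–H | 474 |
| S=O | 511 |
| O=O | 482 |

Bonds broken (reactants):
  O=O: 3 × 482 = 1446
  S–H: 4 × 342 = 1368
  Σ(broken) = 2814 kJ
Bonds formed (products):
  O–H: 4 × 474 = 1896
  S=O: 4 × 511 = 2044
  Σ(formed) = 3940 kJ
ΔH = Σ(broken) − Σ(formed) = 2814 − 3940 = −1126 kJ

ΔH ≈ −1126 kJ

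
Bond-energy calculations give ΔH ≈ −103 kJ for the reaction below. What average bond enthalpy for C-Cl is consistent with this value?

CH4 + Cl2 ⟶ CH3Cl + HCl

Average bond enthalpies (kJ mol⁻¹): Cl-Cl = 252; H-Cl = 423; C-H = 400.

Let D be the C-Cl bond energy.
Σ(broken) = 4×400 + 1×252 = 1852
Σ(formed) = 1×D + 3×400 + 1×423 = 1623 + D
ΔH = Σ(broken) − Σ(formed) = (1852) − (1623 + D) = +229 − D
Setting this equal to −103 kJ gives D = 332 kJ/mol.

D(C-Cl) ≈ 332 kJ/mol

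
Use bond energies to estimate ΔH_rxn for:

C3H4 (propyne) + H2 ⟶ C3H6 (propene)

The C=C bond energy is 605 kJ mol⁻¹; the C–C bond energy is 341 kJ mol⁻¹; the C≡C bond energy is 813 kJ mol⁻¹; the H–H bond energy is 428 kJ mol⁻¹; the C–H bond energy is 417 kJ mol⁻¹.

ΔH ≈ −198 kJ

Bonds broken (reactants):
  C≡C: 1 × 813 = 813
  C–C: 1 × 341 = 341
  C–H: 4 × 417 = 1668
  H–H: 1 × 428 = 428
  Σ(broken) = 3250 kJ
Bonds formed (products):
  C–C: 1 × 341 = 341
  C–H: 6 × 417 = 2502
  C=C: 1 × 605 = 605
  Σ(formed) = 3448 kJ
ΔH = Σ(broken) − Σ(formed) = 3250 − 3448 = −198 kJ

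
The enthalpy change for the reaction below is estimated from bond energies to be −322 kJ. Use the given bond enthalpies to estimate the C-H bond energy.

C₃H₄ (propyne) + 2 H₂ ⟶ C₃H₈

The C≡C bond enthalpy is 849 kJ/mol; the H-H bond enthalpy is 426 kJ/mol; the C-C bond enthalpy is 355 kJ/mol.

D(C-H) ≈ 417 kJ/mol

Let D be the C-H bond energy.
Σ(broken) = 1×849 + 1×355 + 4×D + 2×426 = 2056 + 4D
Σ(formed) = 2×355 + 8×D = 710 + 8D
ΔH = Σ(broken) − Σ(formed) = (2056 + 4D) − (710 + 8D) = +1346 − 4D
Setting this equal to −322 kJ gives 4D = 1668, so D = 417 kJ/mol.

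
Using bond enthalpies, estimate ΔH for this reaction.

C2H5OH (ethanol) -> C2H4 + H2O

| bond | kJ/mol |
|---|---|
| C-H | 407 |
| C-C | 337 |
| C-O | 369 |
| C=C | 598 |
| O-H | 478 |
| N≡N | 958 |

ΔH ≈ +37 kJ

Bonds broken (reactants):
  C-C: 1 × 337 = 337
  C-H: 5 × 407 = 2035
  C-O: 1 × 369 = 369
  O-H: 1 × 478 = 478
  Σ(broken) = 3219 kJ
Bonds formed (products):
  C-H: 4 × 407 = 1628
  C=C: 1 × 598 = 598
  O-H: 2 × 478 = 956
  Σ(formed) = 3182 kJ
ΔH = Σ(broken) − Σ(formed) = 3219 − 3182 = +37 kJ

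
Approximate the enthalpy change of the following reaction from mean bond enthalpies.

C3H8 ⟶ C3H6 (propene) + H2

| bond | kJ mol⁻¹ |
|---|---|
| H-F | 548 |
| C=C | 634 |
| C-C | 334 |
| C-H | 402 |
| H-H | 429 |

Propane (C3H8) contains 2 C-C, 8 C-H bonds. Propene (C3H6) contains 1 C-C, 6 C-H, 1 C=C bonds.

ΔH ≈ +75 kJ

Bonds broken (reactants):
  C-C: 2 × 334 = 668
  C-H: 8 × 402 = 3216
  Σ(broken) = 3884 kJ
Bonds formed (products):
  C-C: 1 × 334 = 334
  C-H: 6 × 402 = 2412
  C=C: 1 × 634 = 634
  H-H: 1 × 429 = 429
  Σ(formed) = 3809 kJ
ΔH = Σ(broken) − Σ(formed) = 3884 − 3809 = +75 kJ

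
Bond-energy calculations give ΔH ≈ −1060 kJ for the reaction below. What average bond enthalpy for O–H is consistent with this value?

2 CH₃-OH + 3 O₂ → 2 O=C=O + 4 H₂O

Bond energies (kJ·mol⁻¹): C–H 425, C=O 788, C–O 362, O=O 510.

Let D be the O–H bond energy.
Σ(broken) = 6×425 + 2×362 + 2×D + 3×510 = 4804 + 2D
Σ(formed) = 4×788 + 8×D = 3152 + 8D
ΔH = Σ(broken) − Σ(formed) = (4804 + 2D) − (3152 + 8D) = +1652 − 6D
Setting this equal to −1060 kJ gives 6D = 2712, so D = 452 kJ/mol.

D(O–H) ≈ 452 kJ/mol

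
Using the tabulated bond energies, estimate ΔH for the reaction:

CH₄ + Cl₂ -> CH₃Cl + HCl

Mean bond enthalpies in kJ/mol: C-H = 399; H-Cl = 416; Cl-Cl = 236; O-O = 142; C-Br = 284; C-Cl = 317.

ΔH ≈ −98 kJ

Bonds broken (reactants):
  C-H: 4 × 399 = 1596
  Cl-Cl: 1 × 236 = 236
  Σ(broken) = 1832 kJ
Bonds formed (products):
  C-Cl: 1 × 317 = 317
  C-H: 3 × 399 = 1197
  H-Cl: 1 × 416 = 416
  Σ(formed) = 1930 kJ
ΔH = Σ(broken) − Σ(formed) = 1832 − 1930 = −98 kJ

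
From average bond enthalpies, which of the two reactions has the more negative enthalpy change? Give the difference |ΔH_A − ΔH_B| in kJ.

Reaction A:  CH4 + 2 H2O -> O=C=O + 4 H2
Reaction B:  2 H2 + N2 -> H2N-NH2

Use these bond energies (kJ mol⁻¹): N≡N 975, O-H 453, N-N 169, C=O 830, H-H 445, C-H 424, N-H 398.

Reaction A, by 36 kJ

Reaction A:
  Bonds broken (reactants):
    C-H: 4 × 424 = 1696
    O-H: 4 × 453 = 1812
    Σ(broken) = 3508 kJ
  Bonds formed (products):
    C=O: 2 × 830 = 1660
    H-H: 4 × 445 = 1780
    Σ(formed) = 3440 kJ
  ΔH_A = 3508 − 3440 = +68 kJ
Reaction B:
  Bonds broken (reactants):
    H-H: 2 × 445 = 890
    N≡N: 1 × 975 = 975
    Σ(broken) = 1865 kJ
  Bonds formed (products):
    N-H: 4 × 398 = 1592
    N-N: 1 × 169 = 169
    Σ(formed) = 1761 kJ
  ΔH_B = 1865 − 1761 = +104 kJ
ΔH_A − ΔH_B = −36 kJ, so reaction A has the more negative ΔH; |ΔH_A − ΔH_B| = 36 kJ.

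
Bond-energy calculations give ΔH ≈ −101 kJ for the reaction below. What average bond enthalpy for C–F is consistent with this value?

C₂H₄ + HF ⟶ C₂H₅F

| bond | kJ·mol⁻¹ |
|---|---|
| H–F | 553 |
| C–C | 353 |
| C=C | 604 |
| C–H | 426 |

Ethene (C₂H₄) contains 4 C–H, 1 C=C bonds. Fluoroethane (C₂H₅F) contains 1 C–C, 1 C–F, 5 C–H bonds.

Let D be the C–F bond energy.
Σ(broken) = 4×426 + 1×604 + 1×553 = 2861
Σ(formed) = 1×353 + 1×D + 5×426 = 2483 + D
ΔH = Σ(broken) − Σ(formed) = (2861) − (2483 + D) = +378 − D
Setting this equal to −101 kJ gives D = 479 kJ/mol.

D(C–F) ≈ 479 kJ/mol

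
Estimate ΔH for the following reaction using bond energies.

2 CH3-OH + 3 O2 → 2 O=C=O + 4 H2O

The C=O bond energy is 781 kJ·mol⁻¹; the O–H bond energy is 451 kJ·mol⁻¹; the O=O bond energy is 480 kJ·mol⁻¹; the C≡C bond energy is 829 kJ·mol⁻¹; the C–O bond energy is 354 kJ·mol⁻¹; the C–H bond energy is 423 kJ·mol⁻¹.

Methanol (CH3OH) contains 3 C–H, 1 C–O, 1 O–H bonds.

Bonds broken (reactants):
  C–H: 6 × 423 = 2538
  C–O: 2 × 354 = 708
  O–H: 2 × 451 = 902
  O=O: 3 × 480 = 1440
  Σ(broken) = 5588 kJ
Bonds formed (products):
  C=O: 4 × 781 = 3124
  O–H: 8 × 451 = 3608
  Σ(formed) = 6732 kJ
ΔH = Σ(broken) − Σ(formed) = 5588 − 6732 = −1144 kJ

ΔH ≈ −1144 kJ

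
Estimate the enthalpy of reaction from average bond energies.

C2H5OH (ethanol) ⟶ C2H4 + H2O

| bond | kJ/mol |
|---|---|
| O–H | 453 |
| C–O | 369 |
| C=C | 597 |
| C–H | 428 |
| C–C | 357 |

ΔH ≈ +104 kJ

Bonds broken (reactants):
  C–C: 1 × 357 = 357
  C–H: 5 × 428 = 2140
  C–O: 1 × 369 = 369
  O–H: 1 × 453 = 453
  Σ(broken) = 3319 kJ
Bonds formed (products):
  C–H: 4 × 428 = 1712
  C=C: 1 × 597 = 597
  O–H: 2 × 453 = 906
  Σ(formed) = 3215 kJ
ΔH = Σ(broken) − Σ(formed) = 3319 − 3215 = +104 kJ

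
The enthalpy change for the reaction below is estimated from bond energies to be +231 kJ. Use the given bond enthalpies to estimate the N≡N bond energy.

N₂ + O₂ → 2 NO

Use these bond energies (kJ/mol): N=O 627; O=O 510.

Let D be the N≡N bond energy.
Σ(broken) = 1×D + 1×510 = 510 + D
Σ(formed) = 2×627 = 1254
ΔH = Σ(broken) − Σ(formed) = (510 + D) − (1254) = −744 + D
Setting this equal to +231 kJ gives D = 975 kJ/mol.

D(N≡N) ≈ 975 kJ/mol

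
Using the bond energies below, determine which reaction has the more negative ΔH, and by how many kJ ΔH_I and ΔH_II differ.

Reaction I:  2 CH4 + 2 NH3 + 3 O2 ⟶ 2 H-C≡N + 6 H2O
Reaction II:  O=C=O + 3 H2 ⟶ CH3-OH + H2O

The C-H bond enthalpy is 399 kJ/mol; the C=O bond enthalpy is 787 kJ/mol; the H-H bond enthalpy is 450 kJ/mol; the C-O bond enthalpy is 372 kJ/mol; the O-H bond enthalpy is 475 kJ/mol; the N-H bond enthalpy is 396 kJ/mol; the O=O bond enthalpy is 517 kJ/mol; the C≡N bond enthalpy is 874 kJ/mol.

Reaction I:
  Bonds broken (reactants):
    C-H: 8 × 399 = 3192
    N-H: 6 × 396 = 2376
    O=O: 3 × 517 = 1551
    Σ(broken) = 7119 kJ
  Bonds formed (products):
    C≡N: 2 × 874 = 1748
    C-H: 2 × 399 = 798
    O-H: 12 × 475 = 5700
    Σ(formed) = 8246 kJ
  ΔH_I = 7119 − 8246 = −1127 kJ
Reaction II:
  Bonds broken (reactants):
    C=O: 2 × 787 = 1574
    H-H: 3 × 450 = 1350
    Σ(broken) = 2924 kJ
  Bonds formed (products):
    C-H: 3 × 399 = 1197
    C-O: 1 × 372 = 372
    O-H: 3 × 475 = 1425
    Σ(formed) = 2994 kJ
  ΔH_II = 2924 − 2994 = −70 kJ
ΔH_I − ΔH_II = −1057 kJ, so reaction I has the more negative ΔH; |ΔH_I − ΔH_II| = 1057 kJ.

Reaction I, by 1057 kJ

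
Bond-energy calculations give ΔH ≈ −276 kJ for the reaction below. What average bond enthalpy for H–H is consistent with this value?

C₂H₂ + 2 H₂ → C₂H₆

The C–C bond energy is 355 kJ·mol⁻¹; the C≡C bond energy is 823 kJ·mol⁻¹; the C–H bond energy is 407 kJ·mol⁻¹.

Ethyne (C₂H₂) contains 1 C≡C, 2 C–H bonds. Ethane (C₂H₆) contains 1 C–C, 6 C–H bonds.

D(H–H) ≈ 442 kJ/mol

Let D be the H–H bond energy.
Σ(broken) = 1×823 + 2×407 + 2×D = 1637 + 2D
Σ(formed) = 1×355 + 6×407 = 2797
ΔH = Σ(broken) − Σ(formed) = (1637 + 2D) − (2797) = −1160 + 2D
Setting this equal to −276 kJ gives 2D = 884, so D = 442 kJ/mol.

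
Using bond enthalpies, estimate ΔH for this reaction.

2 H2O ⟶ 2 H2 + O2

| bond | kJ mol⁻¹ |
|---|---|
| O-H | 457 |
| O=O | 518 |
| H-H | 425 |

Bonds broken (reactants):
  O-H: 4 × 457 = 1828
  Σ(broken) = 1828 kJ
Bonds formed (products):
  H-H: 2 × 425 = 850
  O=O: 1 × 518 = 518
  Σ(formed) = 1368 kJ
ΔH = Σ(broken) − Σ(formed) = 1828 − 1368 = +460 kJ

ΔH ≈ +460 kJ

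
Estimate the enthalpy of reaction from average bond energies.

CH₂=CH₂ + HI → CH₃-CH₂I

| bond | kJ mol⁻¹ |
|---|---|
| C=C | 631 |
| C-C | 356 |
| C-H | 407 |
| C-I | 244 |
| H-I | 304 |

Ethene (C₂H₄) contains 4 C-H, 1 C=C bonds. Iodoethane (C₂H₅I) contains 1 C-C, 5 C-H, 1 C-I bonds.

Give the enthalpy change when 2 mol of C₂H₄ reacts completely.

ΔH = −144 kJ

Bonds broken (reactants):
  C-H: 4 × 407 = 1628
  C=C: 1 × 631 = 631
  H-I: 1 × 304 = 304
  Σ(broken) = 2563 kJ
Bonds formed (products):
  C-C: 1 × 356 = 356
  C-H: 5 × 407 = 2035
  C-I: 1 × 244 = 244
  Σ(formed) = 2635 kJ
ΔH = Σ(broken) − Σ(formed) = 2563 − 2635 = −72 kJ
For 2× the reaction as written: 2 × (−72) = −144 kJ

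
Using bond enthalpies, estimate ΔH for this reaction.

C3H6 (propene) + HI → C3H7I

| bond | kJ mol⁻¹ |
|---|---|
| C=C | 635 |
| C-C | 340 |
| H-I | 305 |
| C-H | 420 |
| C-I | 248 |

Bonds broken (reactants):
  C-C: 1 × 340 = 340
  C-H: 6 × 420 = 2520
  C=C: 1 × 635 = 635
  H-I: 1 × 305 = 305
  Σ(broken) = 3800 kJ
Bonds formed (products):
  C-C: 2 × 340 = 680
  C-H: 7 × 420 = 2940
  C-I: 1 × 248 = 248
  Σ(formed) = 3868 kJ
ΔH = Σ(broken) − Σ(formed) = 3800 − 3868 = −68 kJ

ΔH ≈ −68 kJ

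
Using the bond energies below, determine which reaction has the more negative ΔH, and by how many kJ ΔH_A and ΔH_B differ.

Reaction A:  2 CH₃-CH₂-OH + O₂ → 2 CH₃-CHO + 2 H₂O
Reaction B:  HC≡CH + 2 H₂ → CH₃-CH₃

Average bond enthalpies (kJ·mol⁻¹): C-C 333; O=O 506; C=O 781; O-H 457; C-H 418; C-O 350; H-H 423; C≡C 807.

Reaction A, by 82 kJ

Reaction A:
  Bonds broken (reactants):
    C-C: 2 × 333 = 666
    C-H: 10 × 418 = 4180
    C-O: 2 × 350 = 700
    O-H: 2 × 457 = 914
    O=O: 1 × 506 = 506
    Σ(broken) = 6966 kJ
  Bonds formed (products):
    C-C: 2 × 333 = 666
    C-H: 8 × 418 = 3344
    C=O: 2 × 781 = 1562
    O-H: 4 × 457 = 1828
    Σ(formed) = 7400 kJ
  ΔH_A = 6966 − 7400 = −434 kJ
Reaction B:
  Bonds broken (reactants):
    C≡C: 1 × 807 = 807
    C-H: 2 × 418 = 836
    H-H: 2 × 423 = 846
    Σ(broken) = 2489 kJ
  Bonds formed (products):
    C-C: 1 × 333 = 333
    C-H: 6 × 418 = 2508
    Σ(formed) = 2841 kJ
  ΔH_B = 2489 − 2841 = −352 kJ
ΔH_A − ΔH_B = −82 kJ, so reaction A has the more negative ΔH; |ΔH_A − ΔH_B| = 82 kJ.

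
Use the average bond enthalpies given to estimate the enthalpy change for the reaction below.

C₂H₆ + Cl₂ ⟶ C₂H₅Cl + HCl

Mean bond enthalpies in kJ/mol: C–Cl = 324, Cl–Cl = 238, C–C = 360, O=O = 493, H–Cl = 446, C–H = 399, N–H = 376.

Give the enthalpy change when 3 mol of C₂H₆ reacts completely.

Bonds broken (reactants):
  C–C: 1 × 360 = 360
  C–H: 6 × 399 = 2394
  Cl–Cl: 1 × 238 = 238
  Σ(broken) = 2992 kJ
Bonds formed (products):
  C–C: 1 × 360 = 360
  C–Cl: 1 × 324 = 324
  C–H: 5 × 399 = 1995
  H–Cl: 1 × 446 = 446
  Σ(formed) = 3125 kJ
ΔH = Σ(broken) − Σ(formed) = 2992 − 3125 = −133 kJ
For 3× the reaction as written: 3 × (−133) = −399 kJ

ΔH = −399 kJ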